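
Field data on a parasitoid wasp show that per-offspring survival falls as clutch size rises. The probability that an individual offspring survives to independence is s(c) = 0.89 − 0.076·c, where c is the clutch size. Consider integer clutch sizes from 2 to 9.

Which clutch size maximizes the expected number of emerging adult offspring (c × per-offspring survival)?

6

Expected emerging adult offspring = c × s(c):
  c=2: 2 × 0.738 = 1.476
  c=3: 3 × 0.662 = 1.986
  c=4: 4 × 0.586 = 2.344
  c=5: 5 × 0.510 = 2.550
  c=6: 6 × 0.434 = 2.604
  c=7: 7 × 0.358 = 2.506
  c=8: 8 × 0.282 = 2.256
  c=9: 9 × 0.206 = 1.854
Maximum at c = 6 (2.604 emerging adult offspring).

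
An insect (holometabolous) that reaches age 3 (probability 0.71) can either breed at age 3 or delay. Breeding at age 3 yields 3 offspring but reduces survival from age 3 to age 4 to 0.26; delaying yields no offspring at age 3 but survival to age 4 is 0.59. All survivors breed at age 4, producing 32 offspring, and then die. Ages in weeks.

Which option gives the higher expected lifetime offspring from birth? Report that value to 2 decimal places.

breed at age 3: R₀ = 0.71 × (3 + 0.26 × 32) = 0.71 × 11.3200 = 8.0372
delay to age 4: R₀ = 0.71 × (0.59 × 32) = 0.71 × 18.8800 = 13.4048
Higher: delay to age 4 (13.4048).

13.40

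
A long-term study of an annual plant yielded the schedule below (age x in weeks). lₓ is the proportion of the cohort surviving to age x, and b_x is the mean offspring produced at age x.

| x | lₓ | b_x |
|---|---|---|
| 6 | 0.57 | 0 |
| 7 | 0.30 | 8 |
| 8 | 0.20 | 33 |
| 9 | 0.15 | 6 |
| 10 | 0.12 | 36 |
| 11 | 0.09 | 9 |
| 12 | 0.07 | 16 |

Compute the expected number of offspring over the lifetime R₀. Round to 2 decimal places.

R₀ = Σ lₓ b_x:
  age 6: 0.57 × 0 = 0.0000
  age 7: 0.30 × 8 = 2.4000
  age 8: 0.20 × 33 = 6.6000
  age 9: 0.15 × 6 = 0.9000
  age 10: 0.12 × 36 = 4.3200
  age 11: 0.09 × 9 = 0.8100
  age 12: 0.07 × 16 = 1.1200
R₀ = 0.0000 + 2.4000 + 6.6000 + 0.9000 + 4.3200 + 0.8100 + 1.1200 = 16.1500

16.15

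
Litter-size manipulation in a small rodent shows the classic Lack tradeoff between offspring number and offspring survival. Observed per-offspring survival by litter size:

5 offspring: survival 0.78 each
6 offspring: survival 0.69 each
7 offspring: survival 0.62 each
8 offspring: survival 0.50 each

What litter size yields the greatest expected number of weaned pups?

7

Expected weaned pups = c × s(c):
  c=5: 5 × 0.78 = 3.900
  c=6: 6 × 0.69 = 4.140
  c=7: 7 × 0.62 = 4.340
  c=8: 8 × 0.50 = 4.000
Maximum at c = 7 (4.340 weaned pups).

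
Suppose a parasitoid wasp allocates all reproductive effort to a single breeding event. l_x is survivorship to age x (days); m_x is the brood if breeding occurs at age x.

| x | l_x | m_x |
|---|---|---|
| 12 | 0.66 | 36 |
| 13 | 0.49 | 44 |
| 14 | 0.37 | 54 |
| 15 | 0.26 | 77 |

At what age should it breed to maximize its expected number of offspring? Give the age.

Expected offspring if breeding at age x = l_x × m_x:
  age 12: 0.66 × 36 = 23.760
  age 13: 0.49 × 44 = 21.560
  age 14: 0.37 × 54 = 19.980
  age 15: 0.26 × 77 = 20.020
Maximum at age 12 (23.760).

12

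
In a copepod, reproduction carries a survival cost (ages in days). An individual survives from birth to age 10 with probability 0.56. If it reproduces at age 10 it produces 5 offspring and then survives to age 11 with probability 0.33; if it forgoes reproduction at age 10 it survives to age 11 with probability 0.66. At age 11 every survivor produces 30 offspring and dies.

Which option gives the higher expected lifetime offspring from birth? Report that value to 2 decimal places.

11.09

breed at age 10: R₀ = 0.56 × (5 + 0.33 × 30) = 0.56 × 14.9000 = 8.3440
delay to age 11: R₀ = 0.56 × (0.66 × 30) = 0.56 × 19.8000 = 11.0880
Higher: delay to age 11 (11.0880).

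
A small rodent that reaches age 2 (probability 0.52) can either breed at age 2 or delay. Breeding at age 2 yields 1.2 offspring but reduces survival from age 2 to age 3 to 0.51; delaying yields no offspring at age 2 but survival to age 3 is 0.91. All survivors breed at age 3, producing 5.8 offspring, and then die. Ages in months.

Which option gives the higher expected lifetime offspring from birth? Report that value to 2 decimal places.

2.74

breed at age 2: R₀ = 0.52 × (1.2 + 0.51 × 5.8) = 0.52 × 4.1580 = 2.1622
delay to age 3: R₀ = 0.52 × (0.91 × 5.8) = 0.52 × 5.2780 = 2.7446
Higher: delay to age 3 (2.7446).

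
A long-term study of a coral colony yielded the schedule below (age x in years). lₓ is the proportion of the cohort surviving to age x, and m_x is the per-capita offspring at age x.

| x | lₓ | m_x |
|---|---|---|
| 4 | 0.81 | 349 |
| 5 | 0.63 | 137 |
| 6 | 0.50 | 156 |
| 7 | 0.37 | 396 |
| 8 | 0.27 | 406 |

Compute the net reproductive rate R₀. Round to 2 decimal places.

703.14

R₀ = Σ lₓ m_x:
  age 4: 0.81 × 349 = 282.6900
  age 5: 0.63 × 137 = 86.3100
  age 6: 0.50 × 156 = 78.0000
  age 7: 0.37 × 396 = 146.5200
  age 8: 0.27 × 406 = 109.6200
R₀ = 282.6900 + 86.3100 + 78.0000 + 146.5200 + 109.6200 = 703.1400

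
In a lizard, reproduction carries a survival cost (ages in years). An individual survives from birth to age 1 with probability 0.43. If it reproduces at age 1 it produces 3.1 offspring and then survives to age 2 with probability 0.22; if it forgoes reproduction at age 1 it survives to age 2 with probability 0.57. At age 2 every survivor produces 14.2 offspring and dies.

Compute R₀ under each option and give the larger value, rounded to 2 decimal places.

breed at age 1: R₀ = 0.43 × (3.1 + 0.22 × 14.2) = 0.43 × 6.2240 = 2.6763
delay to age 2: R₀ = 0.43 × (0.57 × 14.2) = 0.43 × 8.0940 = 3.4804
Higher: delay to age 2 (3.4804).

3.48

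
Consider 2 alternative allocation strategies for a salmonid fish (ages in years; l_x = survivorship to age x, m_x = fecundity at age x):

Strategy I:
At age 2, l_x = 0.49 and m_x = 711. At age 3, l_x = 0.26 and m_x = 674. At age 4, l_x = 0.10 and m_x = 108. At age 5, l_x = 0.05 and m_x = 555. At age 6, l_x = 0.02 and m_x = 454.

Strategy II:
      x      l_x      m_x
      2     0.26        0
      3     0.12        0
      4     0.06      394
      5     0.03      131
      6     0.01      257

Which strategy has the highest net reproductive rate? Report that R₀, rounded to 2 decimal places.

571.26

Strategy I: R₀ = 0.49×711 + 0.26×674 + 0.10×108 + 0.05×555 + 0.02×454 = 571.2600
Strategy II: R₀ = 0.26×0 + 0.12×0 + 0.06×394 + 0.03×131 + 0.01×257 = 30.1400
Highest R₀: strategy I with 571.2600.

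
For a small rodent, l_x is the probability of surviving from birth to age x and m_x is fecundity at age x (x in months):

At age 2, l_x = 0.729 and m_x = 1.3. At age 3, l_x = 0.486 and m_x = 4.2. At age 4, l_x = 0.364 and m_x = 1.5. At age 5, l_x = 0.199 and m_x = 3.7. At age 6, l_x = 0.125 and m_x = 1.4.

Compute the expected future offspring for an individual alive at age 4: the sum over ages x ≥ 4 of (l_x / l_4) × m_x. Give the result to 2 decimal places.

l_4 = 0.364. Conditional survival from age 4 to x is l_x / l_4.
  x=4: (0.364/0.364) × 1.5 = 1.5000
  x=5: (0.199/0.364) × 3.7 = 2.0228
  x=6: (0.125/0.364) × 1.4 = 0.4808
Sum = 1.5000 + 2.0228 + 0.4808 = 4.0036

4.00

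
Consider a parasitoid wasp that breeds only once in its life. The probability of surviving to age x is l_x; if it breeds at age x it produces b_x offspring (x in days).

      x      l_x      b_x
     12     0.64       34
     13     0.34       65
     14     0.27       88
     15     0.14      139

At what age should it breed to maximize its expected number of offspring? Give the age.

Expected offspring if breeding at age x = l_x × b_x:
  age 12: 0.64 × 34 = 21.760
  age 13: 0.34 × 65 = 22.100
  age 14: 0.27 × 88 = 23.760
  age 15: 0.14 × 139 = 19.460
Maximum at age 14 (23.760).

14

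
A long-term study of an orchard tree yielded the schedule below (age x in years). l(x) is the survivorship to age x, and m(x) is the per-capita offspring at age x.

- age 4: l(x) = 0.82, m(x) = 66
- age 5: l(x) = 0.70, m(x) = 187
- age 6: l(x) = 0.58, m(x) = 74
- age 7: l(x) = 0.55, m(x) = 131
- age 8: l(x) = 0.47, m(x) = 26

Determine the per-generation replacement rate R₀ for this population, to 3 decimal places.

312.210

R₀ = Σ l(x) m(x):
  age 4: 0.82 × 66 = 54.1200
  age 5: 0.70 × 187 = 130.9000
  age 6: 0.58 × 74 = 42.9200
  age 7: 0.55 × 131 = 72.0500
  age 8: 0.47 × 26 = 12.2200
R₀ = 54.1200 + 130.9000 + 42.9200 + 72.0500 + 12.2200 = 312.2100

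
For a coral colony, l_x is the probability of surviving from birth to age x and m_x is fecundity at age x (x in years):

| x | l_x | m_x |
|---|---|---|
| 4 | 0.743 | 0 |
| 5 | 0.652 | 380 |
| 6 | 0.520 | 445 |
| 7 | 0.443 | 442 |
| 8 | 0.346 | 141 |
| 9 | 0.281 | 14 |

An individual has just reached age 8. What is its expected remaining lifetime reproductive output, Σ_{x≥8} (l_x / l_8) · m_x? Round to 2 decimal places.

152.37

l_8 = 0.346. Conditional survival from age 8 to x is l_x / l_8.
  x=8: (0.346/0.346) × 141 = 141.0000
  x=9: (0.281/0.346) × 14 = 11.3699
Sum = 141.0000 + 11.3699 = 152.3699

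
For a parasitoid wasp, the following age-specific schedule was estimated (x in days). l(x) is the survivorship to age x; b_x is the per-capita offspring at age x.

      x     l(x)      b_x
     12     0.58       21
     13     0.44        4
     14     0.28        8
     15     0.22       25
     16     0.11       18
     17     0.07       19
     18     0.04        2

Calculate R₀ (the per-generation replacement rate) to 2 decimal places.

25.07

R₀ = Σ l(x) b_x:
  age 12: 0.58 × 21 = 12.1800
  age 13: 0.44 × 4 = 1.7600
  age 14: 0.28 × 8 = 2.2400
  age 15: 0.22 × 25 = 5.5000
  age 16: 0.11 × 18 = 1.9800
  age 17: 0.07 × 19 = 1.3300
  age 18: 0.04 × 2 = 0.0800
R₀ = 12.1800 + 1.7600 + 2.2400 + 5.5000 + 1.9800 + 1.3300 + 0.0800 = 25.0700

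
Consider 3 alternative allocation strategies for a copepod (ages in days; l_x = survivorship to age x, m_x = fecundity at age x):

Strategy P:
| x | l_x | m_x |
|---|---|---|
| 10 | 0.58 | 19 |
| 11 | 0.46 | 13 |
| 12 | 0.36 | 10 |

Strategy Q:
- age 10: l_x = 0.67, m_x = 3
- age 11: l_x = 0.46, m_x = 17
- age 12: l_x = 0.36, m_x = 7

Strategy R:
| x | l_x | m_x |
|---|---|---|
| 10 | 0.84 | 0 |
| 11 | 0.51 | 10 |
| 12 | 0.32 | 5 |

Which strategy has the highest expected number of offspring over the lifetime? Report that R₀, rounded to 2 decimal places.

Strategy P: R₀ = 0.58×19 + 0.46×13 + 0.36×10 = 20.6000
Strategy Q: R₀ = 0.67×3 + 0.46×17 + 0.36×7 = 12.3500
Strategy R: R₀ = 0.84×0 + 0.51×10 + 0.32×5 = 6.7000
Highest R₀: strategy P with 20.6000.

20.60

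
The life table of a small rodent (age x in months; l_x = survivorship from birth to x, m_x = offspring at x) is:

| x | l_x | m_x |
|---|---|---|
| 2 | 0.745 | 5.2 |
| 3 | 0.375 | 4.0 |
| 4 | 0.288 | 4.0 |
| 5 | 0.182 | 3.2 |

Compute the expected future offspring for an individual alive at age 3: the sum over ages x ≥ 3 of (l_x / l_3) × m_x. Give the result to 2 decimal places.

8.63

l_3 = 0.375. Conditional survival from age 3 to x is l_x / l_3.
  x=3: (0.375/0.375) × 4.0 = 4.0000
  x=4: (0.288/0.375) × 4.0 = 3.0720
  x=5: (0.182/0.375) × 3.2 = 1.5531
Sum = 4.0000 + 3.0720 + 1.5531 = 8.6251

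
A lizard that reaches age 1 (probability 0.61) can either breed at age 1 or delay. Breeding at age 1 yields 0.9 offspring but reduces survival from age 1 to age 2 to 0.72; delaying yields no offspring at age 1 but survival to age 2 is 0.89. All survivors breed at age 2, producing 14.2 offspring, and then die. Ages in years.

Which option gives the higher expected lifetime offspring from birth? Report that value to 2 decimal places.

breed at age 1: R₀ = 0.61 × (0.9 + 0.72 × 14.2) = 0.61 × 11.1240 = 6.7856
delay to age 2: R₀ = 0.61 × (0.89 × 14.2) = 0.61 × 12.6380 = 7.7092
Higher: delay to age 2 (7.7092).

7.71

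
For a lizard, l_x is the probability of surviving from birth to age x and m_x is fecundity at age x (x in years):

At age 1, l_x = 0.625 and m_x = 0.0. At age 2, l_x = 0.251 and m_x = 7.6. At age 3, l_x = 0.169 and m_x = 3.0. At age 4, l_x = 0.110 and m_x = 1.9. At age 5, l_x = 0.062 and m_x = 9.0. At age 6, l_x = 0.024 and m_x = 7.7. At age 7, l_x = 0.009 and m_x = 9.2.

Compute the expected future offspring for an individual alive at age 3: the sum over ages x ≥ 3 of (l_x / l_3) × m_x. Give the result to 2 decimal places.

9.12

l_3 = 0.169. Conditional survival from age 3 to x is l_x / l_3.
  x=3: (0.169/0.169) × 3.0 = 3.0000
  x=4: (0.110/0.169) × 1.9 = 1.2367
  x=5: (0.062/0.169) × 9.0 = 3.3018
  x=6: (0.024/0.169) × 7.7 = 1.0935
  x=7: (0.009/0.169) × 9.2 = 0.4899
Sum = 3.0000 + 1.2367 + 3.3018 + 1.0935 + 0.4899 = 9.1219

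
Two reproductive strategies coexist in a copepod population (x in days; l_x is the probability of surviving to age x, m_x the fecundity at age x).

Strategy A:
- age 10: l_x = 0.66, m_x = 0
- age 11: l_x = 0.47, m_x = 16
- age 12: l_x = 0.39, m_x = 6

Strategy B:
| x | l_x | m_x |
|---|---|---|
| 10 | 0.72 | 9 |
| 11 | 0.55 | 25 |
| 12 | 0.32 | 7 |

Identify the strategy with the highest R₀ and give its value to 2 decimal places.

22.47

Strategy A: R₀ = 0.66×0 + 0.47×16 + 0.39×6 = 9.8600
Strategy B: R₀ = 0.72×9 + 0.55×25 + 0.32×7 = 22.4700
Highest R₀: strategy B with 22.4700.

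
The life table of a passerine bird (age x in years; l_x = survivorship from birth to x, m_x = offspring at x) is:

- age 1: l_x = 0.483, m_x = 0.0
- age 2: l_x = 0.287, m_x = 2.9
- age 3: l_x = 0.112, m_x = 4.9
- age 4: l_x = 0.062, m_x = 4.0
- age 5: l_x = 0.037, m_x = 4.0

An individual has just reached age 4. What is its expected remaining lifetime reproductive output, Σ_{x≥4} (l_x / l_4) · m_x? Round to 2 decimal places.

l_4 = 0.062. Conditional survival from age 4 to x is l_x / l_4.
  x=4: (0.062/0.062) × 4.0 = 4.0000
  x=5: (0.037/0.062) × 4.0 = 2.3871
Sum = 4.0000 + 2.3871 = 6.3871

6.39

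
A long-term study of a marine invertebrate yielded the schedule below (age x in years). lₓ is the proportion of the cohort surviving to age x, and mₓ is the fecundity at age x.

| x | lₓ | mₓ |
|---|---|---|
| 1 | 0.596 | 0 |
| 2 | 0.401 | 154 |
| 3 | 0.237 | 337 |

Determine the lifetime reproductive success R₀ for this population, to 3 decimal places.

141.623

R₀ = Σ lₓ mₓ:
  age 1: 0.596 × 0 = 0.0000
  age 2: 0.401 × 154 = 61.7540
  age 3: 0.237 × 337 = 79.8690
R₀ = 0.0000 + 61.7540 + 79.8690 = 141.6230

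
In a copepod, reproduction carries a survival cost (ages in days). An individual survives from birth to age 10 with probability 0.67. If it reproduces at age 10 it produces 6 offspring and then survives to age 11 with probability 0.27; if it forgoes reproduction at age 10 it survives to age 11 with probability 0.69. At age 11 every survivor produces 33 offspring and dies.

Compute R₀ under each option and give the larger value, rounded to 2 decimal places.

15.26

breed at age 10: R₀ = 0.67 × (6 + 0.27 × 33) = 0.67 × 14.9100 = 9.9897
delay to age 11: R₀ = 0.67 × (0.69 × 33) = 0.67 × 22.7700 = 15.2559
Higher: delay to age 11 (15.2559).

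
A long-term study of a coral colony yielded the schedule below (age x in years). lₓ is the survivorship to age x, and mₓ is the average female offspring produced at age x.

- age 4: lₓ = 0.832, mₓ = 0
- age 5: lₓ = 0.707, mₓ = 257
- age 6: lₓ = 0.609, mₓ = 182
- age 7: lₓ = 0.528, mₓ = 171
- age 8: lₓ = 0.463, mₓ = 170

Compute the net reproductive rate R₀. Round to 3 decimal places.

R₀ = Σ lₓ mₓ:
  age 4: 0.832 × 0 = 0.0000
  age 5: 0.707 × 257 = 181.6990
  age 6: 0.609 × 182 = 110.8380
  age 7: 0.528 × 171 = 90.2880
  age 8: 0.463 × 170 = 78.7100
R₀ = 0.0000 + 181.6990 + 110.8380 + 90.2880 + 78.7100 = 461.5350

461.535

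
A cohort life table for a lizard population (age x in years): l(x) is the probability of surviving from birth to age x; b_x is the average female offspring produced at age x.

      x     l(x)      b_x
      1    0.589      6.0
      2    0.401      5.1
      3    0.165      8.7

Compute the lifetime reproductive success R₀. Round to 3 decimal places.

R₀ = Σ l(x) b_x:
  age 1: 0.589 × 6.0 = 3.5340
  age 2: 0.401 × 5.1 = 2.0451
  age 3: 0.165 × 8.7 = 1.4355
R₀ = 3.5340 + 2.0451 + 1.4355 = 7.0146

7.015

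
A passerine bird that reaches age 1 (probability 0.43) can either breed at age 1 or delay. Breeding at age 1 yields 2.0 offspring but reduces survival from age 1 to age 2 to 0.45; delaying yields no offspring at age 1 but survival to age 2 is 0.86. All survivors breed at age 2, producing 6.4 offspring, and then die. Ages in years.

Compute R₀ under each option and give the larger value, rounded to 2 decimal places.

2.37

breed at age 1: R₀ = 0.43 × (2.0 + 0.45 × 6.4) = 0.43 × 4.8800 = 2.0984
delay to age 2: R₀ = 0.43 × (0.86 × 6.4) = 0.43 × 5.5040 = 2.3667
Higher: delay to age 2 (2.3667).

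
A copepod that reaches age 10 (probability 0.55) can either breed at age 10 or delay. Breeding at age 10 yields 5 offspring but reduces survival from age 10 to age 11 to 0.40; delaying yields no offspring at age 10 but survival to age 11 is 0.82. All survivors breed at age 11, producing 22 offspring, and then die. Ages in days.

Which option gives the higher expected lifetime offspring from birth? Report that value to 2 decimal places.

9.92

breed at age 10: R₀ = 0.55 × (5 + 0.40 × 22) = 0.55 × 13.8000 = 7.5900
delay to age 11: R₀ = 0.55 × (0.82 × 22) = 0.55 × 18.0400 = 9.9220
Higher: delay to age 11 (9.9220).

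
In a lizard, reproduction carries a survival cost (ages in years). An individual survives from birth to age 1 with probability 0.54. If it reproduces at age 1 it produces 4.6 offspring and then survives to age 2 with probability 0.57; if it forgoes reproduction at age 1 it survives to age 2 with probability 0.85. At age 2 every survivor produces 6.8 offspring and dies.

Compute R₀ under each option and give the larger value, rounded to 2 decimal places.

breed at age 1: R₀ = 0.54 × (4.6 + 0.57 × 6.8) = 0.54 × 8.4760 = 4.5770
delay to age 2: R₀ = 0.54 × (0.85 × 6.8) = 0.54 × 5.7800 = 3.1212
Higher: breed at age 1 (4.5770).

4.58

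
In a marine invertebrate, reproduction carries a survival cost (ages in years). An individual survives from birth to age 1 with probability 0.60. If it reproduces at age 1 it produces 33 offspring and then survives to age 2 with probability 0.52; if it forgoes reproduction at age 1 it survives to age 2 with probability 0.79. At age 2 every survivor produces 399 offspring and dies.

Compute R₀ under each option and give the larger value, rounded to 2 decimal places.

189.13

breed at age 1: R₀ = 0.60 × (33 + 0.52 × 399) = 0.60 × 240.4800 = 144.2880
delay to age 2: R₀ = 0.60 × (0.79 × 399) = 0.60 × 315.2100 = 189.1260
Higher: delay to age 2 (189.1260).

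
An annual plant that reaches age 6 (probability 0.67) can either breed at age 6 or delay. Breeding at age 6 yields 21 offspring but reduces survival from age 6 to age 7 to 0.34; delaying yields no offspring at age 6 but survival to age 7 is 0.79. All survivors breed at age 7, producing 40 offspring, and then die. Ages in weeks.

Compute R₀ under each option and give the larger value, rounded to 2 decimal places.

breed at age 6: R₀ = 0.67 × (21 + 0.34 × 40) = 0.67 × 34.6000 = 23.1820
delay to age 7: R₀ = 0.67 × (0.79 × 40) = 0.67 × 31.6000 = 21.1720
Higher: breed at age 6 (23.1820).

23.18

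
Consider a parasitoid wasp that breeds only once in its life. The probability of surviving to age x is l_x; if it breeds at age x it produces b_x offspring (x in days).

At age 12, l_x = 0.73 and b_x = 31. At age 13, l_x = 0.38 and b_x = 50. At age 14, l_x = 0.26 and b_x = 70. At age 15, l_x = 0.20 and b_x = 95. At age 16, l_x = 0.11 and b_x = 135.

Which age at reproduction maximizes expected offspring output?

12

Expected offspring if breeding at age x = l_x × b_x:
  age 12: 0.73 × 31 = 22.630
  age 13: 0.38 × 50 = 19.000
  age 14: 0.26 × 70 = 18.200
  age 15: 0.20 × 95 = 19.000
  age 16: 0.11 × 135 = 14.850
Maximum at age 12 (22.630).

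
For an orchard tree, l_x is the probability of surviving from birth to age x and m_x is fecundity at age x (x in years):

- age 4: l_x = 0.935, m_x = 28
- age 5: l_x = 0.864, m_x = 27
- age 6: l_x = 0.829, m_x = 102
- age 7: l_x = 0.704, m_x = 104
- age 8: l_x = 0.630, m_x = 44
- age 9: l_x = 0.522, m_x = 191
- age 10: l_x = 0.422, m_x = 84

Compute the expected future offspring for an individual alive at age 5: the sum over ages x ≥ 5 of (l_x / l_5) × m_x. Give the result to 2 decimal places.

l_5 = 0.864. Conditional survival from age 5 to x is l_x / l_5.
  x=5: (0.864/0.864) × 27 = 27.0000
  x=6: (0.829/0.864) × 102 = 97.8681
  x=7: (0.704/0.864) × 104 = 84.7407
  x=8: (0.630/0.864) × 44 = 32.0833
  x=9: (0.522/0.864) × 191 = 115.3958
  x=10: (0.422/0.864) × 84 = 41.0278
Sum = 27.0000 + 97.8681 + 84.7407 + 32.0833 + 115.3958 + 41.0278 = 398.1157

398.12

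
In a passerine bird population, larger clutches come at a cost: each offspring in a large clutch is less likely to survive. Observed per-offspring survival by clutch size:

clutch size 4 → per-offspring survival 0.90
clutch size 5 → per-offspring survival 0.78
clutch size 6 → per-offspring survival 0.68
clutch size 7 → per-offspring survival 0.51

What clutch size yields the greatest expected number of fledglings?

Expected fledglings = c × s(c):
  c=4: 4 × 0.90 = 3.600
  c=5: 5 × 0.78 = 3.900
  c=6: 6 × 0.68 = 4.080
  c=7: 7 × 0.51 = 3.570
Maximum at c = 6 (4.080 fledglings).

6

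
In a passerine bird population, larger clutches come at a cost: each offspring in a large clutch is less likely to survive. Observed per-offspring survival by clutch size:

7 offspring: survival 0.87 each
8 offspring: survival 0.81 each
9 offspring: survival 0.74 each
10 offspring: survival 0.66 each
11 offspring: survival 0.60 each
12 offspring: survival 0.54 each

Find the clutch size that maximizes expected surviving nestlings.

Expected surviving nestlings = c × s(c):
  c=7: 7 × 0.87 = 6.090
  c=8: 8 × 0.81 = 6.480
  c=9: 9 × 0.74 = 6.660
  c=10: 10 × 0.66 = 6.600
  c=11: 11 × 0.60 = 6.600
  c=12: 12 × 0.54 = 6.480
Maximum at c = 9 (6.660 surviving nestlings).

9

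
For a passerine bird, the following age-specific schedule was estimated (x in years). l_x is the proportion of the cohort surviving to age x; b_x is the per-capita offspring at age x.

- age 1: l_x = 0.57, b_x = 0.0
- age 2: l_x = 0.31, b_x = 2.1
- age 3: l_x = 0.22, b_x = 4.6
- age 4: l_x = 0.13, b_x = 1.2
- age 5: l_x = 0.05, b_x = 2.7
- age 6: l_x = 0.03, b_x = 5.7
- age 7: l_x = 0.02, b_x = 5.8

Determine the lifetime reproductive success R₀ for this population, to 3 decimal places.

2.241

R₀ = Σ l_x b_x:
  age 1: 0.57 × 0.0 = 0.0000
  age 2: 0.31 × 2.1 = 0.6510
  age 3: 0.22 × 4.6 = 1.0120
  age 4: 0.13 × 1.2 = 0.1560
  age 5: 0.05 × 2.7 = 0.1350
  age 6: 0.03 × 5.7 = 0.1710
  age 7: 0.02 × 5.8 = 0.1160
R₀ = 0.0000 + 0.6510 + 1.0120 + 0.1560 + 0.1350 + 0.1710 + 0.1160 = 2.2410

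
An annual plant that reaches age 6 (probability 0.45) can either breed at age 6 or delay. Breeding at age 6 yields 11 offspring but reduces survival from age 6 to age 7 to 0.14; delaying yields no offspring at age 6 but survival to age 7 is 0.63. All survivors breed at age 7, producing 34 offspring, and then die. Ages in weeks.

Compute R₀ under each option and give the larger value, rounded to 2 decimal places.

breed at age 6: R₀ = 0.45 × (11 + 0.14 × 34) = 0.45 × 15.7600 = 7.0920
delay to age 7: R₀ = 0.45 × (0.63 × 34) = 0.45 × 21.4200 = 9.6390
Higher: delay to age 7 (9.6390).

9.64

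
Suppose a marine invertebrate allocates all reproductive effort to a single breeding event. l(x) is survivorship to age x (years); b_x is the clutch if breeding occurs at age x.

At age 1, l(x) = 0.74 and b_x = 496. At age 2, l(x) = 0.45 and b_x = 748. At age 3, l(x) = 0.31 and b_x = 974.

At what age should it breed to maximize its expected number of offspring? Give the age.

Expected offspring if breeding at age x = l(x) × b_x:
  age 1: 0.74 × 496 = 367.040
  age 2: 0.45 × 748 = 336.600
  age 3: 0.31 × 974 = 301.940
Maximum at age 1 (367.040).

1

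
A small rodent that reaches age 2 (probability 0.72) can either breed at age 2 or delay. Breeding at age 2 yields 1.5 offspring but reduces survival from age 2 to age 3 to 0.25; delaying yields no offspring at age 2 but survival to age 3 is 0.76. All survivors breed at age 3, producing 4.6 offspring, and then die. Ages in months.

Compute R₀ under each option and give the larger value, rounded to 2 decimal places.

2.52

breed at age 2: R₀ = 0.72 × (1.5 + 0.25 × 4.6) = 0.72 × 2.6500 = 1.9080
delay to age 3: R₀ = 0.72 × (0.76 × 4.6) = 0.72 × 3.4960 = 2.5171
Higher: delay to age 3 (2.5171).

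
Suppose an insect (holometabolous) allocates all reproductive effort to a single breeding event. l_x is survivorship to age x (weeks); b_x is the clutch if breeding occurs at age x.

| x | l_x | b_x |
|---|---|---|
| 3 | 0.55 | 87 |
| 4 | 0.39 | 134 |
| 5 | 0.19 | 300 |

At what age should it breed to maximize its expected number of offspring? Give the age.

Expected offspring if breeding at age x = l_x × b_x:
  age 3: 0.55 × 87 = 47.850
  age 4: 0.39 × 134 = 52.260
  age 5: 0.19 × 300 = 57.000
Maximum at age 5 (57.000).

5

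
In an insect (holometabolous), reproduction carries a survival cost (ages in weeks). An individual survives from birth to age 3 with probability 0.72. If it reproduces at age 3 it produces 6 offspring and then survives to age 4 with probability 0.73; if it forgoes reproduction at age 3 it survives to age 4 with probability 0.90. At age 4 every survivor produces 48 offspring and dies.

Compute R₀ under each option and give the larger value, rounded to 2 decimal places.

31.10

breed at age 3: R₀ = 0.72 × (6 + 0.73 × 48) = 0.72 × 41.0400 = 29.5488
delay to age 4: R₀ = 0.72 × (0.90 × 48) = 0.72 × 43.2000 = 31.1040
Higher: delay to age 4 (31.1040).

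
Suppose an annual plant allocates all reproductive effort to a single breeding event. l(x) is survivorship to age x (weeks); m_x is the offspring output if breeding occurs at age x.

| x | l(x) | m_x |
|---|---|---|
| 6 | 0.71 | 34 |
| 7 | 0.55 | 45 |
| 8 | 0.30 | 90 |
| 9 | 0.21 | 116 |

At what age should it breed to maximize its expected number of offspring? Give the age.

8

Expected offspring if breeding at age x = l(x) × m_x:
  age 6: 0.71 × 34 = 24.140
  age 7: 0.55 × 45 = 24.750
  age 8: 0.30 × 90 = 27.000
  age 9: 0.21 × 116 = 24.360
Maximum at age 8 (27.000).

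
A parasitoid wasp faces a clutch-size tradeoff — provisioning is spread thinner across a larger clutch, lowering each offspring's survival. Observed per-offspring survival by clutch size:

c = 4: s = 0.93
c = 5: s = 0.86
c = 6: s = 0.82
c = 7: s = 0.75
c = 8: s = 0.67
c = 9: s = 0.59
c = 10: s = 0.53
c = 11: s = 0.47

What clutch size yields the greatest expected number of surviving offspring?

Expected surviving offspring = c × s(c):
  c=4: 4 × 0.93 = 3.720
  c=5: 5 × 0.86 = 4.300
  c=6: 6 × 0.82 = 4.920
  c=7: 7 × 0.75 = 5.250
  c=8: 8 × 0.67 = 5.360
  c=9: 9 × 0.59 = 5.310
  c=10: 10 × 0.53 = 5.300
  c=11: 11 × 0.47 = 5.170
Maximum at c = 8 (5.360 surviving offspring).

8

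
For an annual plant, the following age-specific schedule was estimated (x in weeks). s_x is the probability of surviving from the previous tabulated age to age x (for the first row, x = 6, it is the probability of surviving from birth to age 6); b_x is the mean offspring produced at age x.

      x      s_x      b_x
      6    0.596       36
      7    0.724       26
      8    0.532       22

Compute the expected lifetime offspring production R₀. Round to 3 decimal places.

Survivorship from birth: l_x = s_6·s_7·…·s_x.
  l_6 = 0.59600
  l_7 = 0.43150
  l_8 = 0.22956
R₀ = Σ l_x b_x:
  age 6: 0.59600 × 36 = 21.4560
  age 7: 0.43150 × 26 = 11.2190
  age 8: 0.22956 × 22 = 5.0503
R₀ = 21.4560 + 11.2190 + 5.0503 = 37.7253

37.725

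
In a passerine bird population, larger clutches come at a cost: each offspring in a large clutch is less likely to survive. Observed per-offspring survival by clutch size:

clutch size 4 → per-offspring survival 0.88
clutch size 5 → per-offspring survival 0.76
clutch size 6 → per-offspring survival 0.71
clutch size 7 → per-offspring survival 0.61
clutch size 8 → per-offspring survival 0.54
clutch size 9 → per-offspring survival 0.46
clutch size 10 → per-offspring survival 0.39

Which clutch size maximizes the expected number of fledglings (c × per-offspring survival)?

8

Expected fledglings = c × s(c):
  c=4: 4 × 0.88 = 3.520
  c=5: 5 × 0.76 = 3.800
  c=6: 6 × 0.71 = 4.260
  c=7: 7 × 0.61 = 4.270
  c=8: 8 × 0.54 = 4.320
  c=9: 9 × 0.46 = 4.140
  c=10: 10 × 0.39 = 3.900
Maximum at c = 8 (4.320 fledglings).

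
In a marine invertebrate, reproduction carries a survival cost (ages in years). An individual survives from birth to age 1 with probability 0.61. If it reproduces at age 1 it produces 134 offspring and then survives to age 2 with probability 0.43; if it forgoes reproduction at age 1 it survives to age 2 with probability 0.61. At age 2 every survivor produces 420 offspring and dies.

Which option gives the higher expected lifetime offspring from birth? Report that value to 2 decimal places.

breed at age 1: R₀ = 0.61 × (134 + 0.43 × 420) = 0.61 × 314.6000 = 191.9060
delay to age 2: R₀ = 0.61 × (0.61 × 420) = 0.61 × 256.2000 = 156.2820
Higher: breed at age 1 (191.9060).

191.91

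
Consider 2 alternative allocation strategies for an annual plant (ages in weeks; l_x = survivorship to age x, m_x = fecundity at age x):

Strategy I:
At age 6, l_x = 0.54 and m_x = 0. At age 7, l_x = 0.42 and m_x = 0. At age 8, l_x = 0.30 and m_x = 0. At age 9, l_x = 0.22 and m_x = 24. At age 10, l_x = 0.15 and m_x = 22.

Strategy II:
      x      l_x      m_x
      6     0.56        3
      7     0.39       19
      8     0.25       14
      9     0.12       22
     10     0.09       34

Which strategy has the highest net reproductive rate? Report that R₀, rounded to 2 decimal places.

Strategy I: R₀ = 0.54×0 + 0.42×0 + 0.30×0 + 0.22×24 + 0.15×22 = 8.5800
Strategy II: R₀ = 0.56×3 + 0.39×19 + 0.25×14 + 0.12×22 + 0.09×34 = 18.2900
Highest R₀: strategy II with 18.2900.

18.29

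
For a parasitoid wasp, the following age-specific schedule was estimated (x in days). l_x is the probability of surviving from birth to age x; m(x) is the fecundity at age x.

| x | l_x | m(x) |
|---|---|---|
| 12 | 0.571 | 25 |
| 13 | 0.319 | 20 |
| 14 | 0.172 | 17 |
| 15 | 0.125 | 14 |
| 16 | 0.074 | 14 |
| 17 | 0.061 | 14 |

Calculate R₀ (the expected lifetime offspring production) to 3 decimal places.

27.219

R₀ = Σ l_x m(x):
  age 12: 0.571 × 25 = 14.2750
  age 13: 0.319 × 20 = 6.3800
  age 14: 0.172 × 17 = 2.9240
  age 15: 0.125 × 14 = 1.7500
  age 16: 0.074 × 14 = 1.0360
  age 17: 0.061 × 14 = 0.8540
R₀ = 14.2750 + 6.3800 + 2.9240 + 1.7500 + 1.0360 + 0.8540 = 27.2190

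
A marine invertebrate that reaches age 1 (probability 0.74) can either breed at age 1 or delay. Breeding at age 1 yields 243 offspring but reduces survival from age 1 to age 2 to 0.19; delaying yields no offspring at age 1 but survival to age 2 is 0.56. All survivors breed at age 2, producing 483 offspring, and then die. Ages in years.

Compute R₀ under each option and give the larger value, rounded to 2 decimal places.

247.73

breed at age 1: R₀ = 0.74 × (243 + 0.19 × 483) = 0.74 × 334.7700 = 247.7298
delay to age 2: R₀ = 0.74 × (0.56 × 483) = 0.74 × 270.4800 = 200.1552
Higher: breed at age 1 (247.7298).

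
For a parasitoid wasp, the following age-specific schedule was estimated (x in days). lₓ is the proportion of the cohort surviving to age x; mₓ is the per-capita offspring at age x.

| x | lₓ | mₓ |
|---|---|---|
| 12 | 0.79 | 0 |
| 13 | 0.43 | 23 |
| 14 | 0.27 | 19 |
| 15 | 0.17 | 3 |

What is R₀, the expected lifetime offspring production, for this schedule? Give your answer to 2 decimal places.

15.53

R₀ = Σ lₓ mₓ:
  age 12: 0.79 × 0 = 0.0000
  age 13: 0.43 × 23 = 9.8900
  age 14: 0.27 × 19 = 5.1300
  age 15: 0.17 × 3 = 0.5100
R₀ = 0.0000 + 9.8900 + 5.1300 + 0.5100 = 15.5300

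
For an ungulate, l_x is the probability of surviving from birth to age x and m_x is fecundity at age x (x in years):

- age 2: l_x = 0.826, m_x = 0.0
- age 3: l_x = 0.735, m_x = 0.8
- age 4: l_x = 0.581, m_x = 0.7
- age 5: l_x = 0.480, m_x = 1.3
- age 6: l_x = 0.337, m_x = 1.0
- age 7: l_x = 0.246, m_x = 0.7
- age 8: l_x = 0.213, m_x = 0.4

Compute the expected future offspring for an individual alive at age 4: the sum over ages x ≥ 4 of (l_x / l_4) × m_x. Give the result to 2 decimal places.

2.80

l_4 = 0.581. Conditional survival from age 4 to x is l_x / l_4.
  x=4: (0.581/0.581) × 0.7 = 0.7000
  x=5: (0.480/0.581) × 1.3 = 1.0740
  x=6: (0.337/0.581) × 1.0 = 0.5800
  x=7: (0.246/0.581) × 0.7 = 0.2964
  x=8: (0.213/0.581) × 0.4 = 0.1466
Sum = 0.7000 + 1.0740 + 0.5800 + 0.2964 + 0.1466 = 2.7971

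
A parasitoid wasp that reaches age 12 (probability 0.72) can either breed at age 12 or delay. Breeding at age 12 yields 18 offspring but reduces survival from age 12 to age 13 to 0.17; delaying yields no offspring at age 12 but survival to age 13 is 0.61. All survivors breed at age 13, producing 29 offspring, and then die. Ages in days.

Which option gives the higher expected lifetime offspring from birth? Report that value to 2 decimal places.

16.51

breed at age 12: R₀ = 0.72 × (18 + 0.17 × 29) = 0.72 × 22.9300 = 16.5096
delay to age 13: R₀ = 0.72 × (0.61 × 29) = 0.72 × 17.6900 = 12.7368
Higher: breed at age 12 (16.5096).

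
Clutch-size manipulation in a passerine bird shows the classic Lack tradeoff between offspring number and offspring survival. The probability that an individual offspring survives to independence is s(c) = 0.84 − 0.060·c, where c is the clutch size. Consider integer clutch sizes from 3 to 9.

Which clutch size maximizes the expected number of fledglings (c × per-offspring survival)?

Expected fledglings = c × s(c):
  c=3: 3 × 0.660 = 1.980
  c=4: 4 × 0.600 = 2.400
  c=5: 5 × 0.540 = 2.700
  c=6: 6 × 0.480 = 2.880
  c=7: 7 × 0.420 = 2.940
  c=8: 8 × 0.360 = 2.880
  c=9: 9 × 0.300 = 2.700
Maximum at c = 7 (2.940 fledglings).

7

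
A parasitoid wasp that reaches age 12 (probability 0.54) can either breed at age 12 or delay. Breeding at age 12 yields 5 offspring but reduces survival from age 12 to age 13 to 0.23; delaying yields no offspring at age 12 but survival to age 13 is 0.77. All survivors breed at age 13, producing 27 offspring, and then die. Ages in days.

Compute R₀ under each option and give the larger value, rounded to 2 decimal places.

11.23

breed at age 12: R₀ = 0.54 × (5 + 0.23 × 27) = 0.54 × 11.2100 = 6.0534
delay to age 13: R₀ = 0.54 × (0.77 × 27) = 0.54 × 20.7900 = 11.2266
Higher: delay to age 13 (11.2266).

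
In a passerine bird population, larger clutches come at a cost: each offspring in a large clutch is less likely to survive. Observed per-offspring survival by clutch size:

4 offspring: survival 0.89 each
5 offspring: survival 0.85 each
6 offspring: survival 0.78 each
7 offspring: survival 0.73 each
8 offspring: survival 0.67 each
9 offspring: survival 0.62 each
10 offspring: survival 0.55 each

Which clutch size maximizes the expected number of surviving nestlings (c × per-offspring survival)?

9

Expected surviving nestlings = c × s(c):
  c=4: 4 × 0.89 = 3.560
  c=5: 5 × 0.85 = 4.250
  c=6: 6 × 0.78 = 4.680
  c=7: 7 × 0.73 = 5.110
  c=8: 8 × 0.67 = 5.360
  c=9: 9 × 0.62 = 5.580
  c=10: 10 × 0.55 = 5.500
Maximum at c = 9 (5.580 surviving nestlings).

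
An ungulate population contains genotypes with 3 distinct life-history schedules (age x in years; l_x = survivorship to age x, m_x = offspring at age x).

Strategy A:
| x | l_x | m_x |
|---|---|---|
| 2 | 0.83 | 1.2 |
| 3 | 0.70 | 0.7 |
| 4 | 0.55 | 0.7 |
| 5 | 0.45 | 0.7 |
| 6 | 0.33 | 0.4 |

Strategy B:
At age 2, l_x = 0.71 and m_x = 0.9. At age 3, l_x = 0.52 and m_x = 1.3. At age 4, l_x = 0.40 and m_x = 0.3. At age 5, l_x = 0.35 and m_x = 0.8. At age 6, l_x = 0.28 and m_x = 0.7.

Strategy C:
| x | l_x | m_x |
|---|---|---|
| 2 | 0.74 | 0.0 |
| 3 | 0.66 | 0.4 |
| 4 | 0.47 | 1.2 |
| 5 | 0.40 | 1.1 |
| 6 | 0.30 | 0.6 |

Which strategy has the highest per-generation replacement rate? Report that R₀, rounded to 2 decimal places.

2.32

Strategy A: R₀ = 0.83×1.2 + 0.70×0.7 + 0.55×0.7 + 0.45×0.7 + 0.33×0.4 = 2.3180
Strategy B: R₀ = 0.71×0.9 + 0.52×1.3 + 0.40×0.3 + 0.35×0.8 + 0.28×0.7 = 1.9110
Strategy C: R₀ = 0.74×0.0 + 0.66×0.4 + 0.47×1.2 + 0.40×1.1 + 0.30×0.6 = 1.4480
Highest R₀: strategy A with 2.3180.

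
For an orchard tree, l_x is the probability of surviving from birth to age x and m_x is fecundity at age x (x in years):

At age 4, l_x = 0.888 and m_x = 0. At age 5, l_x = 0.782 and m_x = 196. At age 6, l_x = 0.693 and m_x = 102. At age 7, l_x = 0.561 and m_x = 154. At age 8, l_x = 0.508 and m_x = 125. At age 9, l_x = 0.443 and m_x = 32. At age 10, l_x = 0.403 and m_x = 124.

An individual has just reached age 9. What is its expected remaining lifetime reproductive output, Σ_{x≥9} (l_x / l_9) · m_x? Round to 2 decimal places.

144.80

l_9 = 0.443. Conditional survival from age 9 to x is l_x / l_9.
  x=9: (0.443/0.443) × 32 = 32.0000
  x=10: (0.403/0.443) × 124 = 112.8036
Sum = 32.0000 + 112.8036 = 144.8036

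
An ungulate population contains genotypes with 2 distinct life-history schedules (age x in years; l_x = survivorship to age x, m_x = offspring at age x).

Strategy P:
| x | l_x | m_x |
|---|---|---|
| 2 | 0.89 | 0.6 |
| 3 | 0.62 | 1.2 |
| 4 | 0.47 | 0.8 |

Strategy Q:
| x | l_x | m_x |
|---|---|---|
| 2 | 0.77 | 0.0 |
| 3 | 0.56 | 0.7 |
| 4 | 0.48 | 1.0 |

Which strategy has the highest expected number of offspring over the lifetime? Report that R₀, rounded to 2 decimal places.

1.65

Strategy P: R₀ = 0.89×0.6 + 0.62×1.2 + 0.47×0.8 = 1.6540
Strategy Q: R₀ = 0.77×0.0 + 0.56×0.7 + 0.48×1.0 = 0.8720
Highest R₀: strategy P with 1.6540.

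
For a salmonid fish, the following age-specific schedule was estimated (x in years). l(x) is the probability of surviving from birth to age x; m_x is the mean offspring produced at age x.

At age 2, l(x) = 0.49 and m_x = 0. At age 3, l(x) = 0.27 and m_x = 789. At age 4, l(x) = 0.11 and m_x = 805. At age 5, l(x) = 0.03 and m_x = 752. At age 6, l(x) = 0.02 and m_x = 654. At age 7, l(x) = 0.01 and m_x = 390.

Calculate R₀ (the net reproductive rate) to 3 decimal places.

R₀ = Σ l(x) m_x:
  age 2: 0.49 × 0 = 0.0000
  age 3: 0.27 × 789 = 213.0300
  age 4: 0.11 × 805 = 88.5500
  age 5: 0.03 × 752 = 22.5600
  age 6: 0.02 × 654 = 13.0800
  age 7: 0.01 × 390 = 3.9000
R₀ = 0.0000 + 213.0300 + 88.5500 + 22.5600 + 13.0800 + 3.9000 = 341.1200

341.120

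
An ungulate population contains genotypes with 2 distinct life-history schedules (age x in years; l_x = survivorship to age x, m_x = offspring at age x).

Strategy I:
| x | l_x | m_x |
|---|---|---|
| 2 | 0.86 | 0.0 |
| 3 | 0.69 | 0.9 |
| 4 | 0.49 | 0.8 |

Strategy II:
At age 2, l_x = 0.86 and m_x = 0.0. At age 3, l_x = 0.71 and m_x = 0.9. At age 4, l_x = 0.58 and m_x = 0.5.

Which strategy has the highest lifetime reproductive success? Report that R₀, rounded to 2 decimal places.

Strategy I: R₀ = 0.86×0.0 + 0.69×0.9 + 0.49×0.8 = 1.0130
Strategy II: R₀ = 0.86×0.0 + 0.71×0.9 + 0.58×0.5 = 0.9290
Highest R₀: strategy I with 1.0130.

1.01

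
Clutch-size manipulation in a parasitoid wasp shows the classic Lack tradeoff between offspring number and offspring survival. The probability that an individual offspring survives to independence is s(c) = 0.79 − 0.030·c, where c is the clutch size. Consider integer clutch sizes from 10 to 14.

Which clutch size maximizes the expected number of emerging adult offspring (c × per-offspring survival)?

Expected emerging adult offspring = c × s(c):
  c=10: 10 × 0.490 = 4.900
  c=11: 11 × 0.460 = 5.060
  c=12: 12 × 0.430 = 5.160
  c=13: 13 × 0.400 = 5.200
  c=14: 14 × 0.370 = 5.180
Maximum at c = 13 (5.200 emerging adult offspring).

13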